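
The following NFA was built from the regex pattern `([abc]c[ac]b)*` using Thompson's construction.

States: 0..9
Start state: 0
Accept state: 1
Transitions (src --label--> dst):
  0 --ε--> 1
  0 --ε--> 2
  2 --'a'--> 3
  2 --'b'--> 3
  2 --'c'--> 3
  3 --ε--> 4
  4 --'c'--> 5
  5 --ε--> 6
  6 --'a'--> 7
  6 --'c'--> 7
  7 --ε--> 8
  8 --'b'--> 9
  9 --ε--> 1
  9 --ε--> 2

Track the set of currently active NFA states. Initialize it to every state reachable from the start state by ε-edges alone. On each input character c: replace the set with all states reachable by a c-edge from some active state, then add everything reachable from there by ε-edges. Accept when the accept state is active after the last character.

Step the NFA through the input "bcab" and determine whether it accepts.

Answer: ACCEPT

Trace:
S₀ = ε-closure({0}) = {0,1,2}
'b' @ 1: {3,4}
'c' @ 2: {5,6}
'a' @ 3: {7,8}
'b' @ 4: {1,2,9}  ✓accept
end set {1,2,9} — state 1 in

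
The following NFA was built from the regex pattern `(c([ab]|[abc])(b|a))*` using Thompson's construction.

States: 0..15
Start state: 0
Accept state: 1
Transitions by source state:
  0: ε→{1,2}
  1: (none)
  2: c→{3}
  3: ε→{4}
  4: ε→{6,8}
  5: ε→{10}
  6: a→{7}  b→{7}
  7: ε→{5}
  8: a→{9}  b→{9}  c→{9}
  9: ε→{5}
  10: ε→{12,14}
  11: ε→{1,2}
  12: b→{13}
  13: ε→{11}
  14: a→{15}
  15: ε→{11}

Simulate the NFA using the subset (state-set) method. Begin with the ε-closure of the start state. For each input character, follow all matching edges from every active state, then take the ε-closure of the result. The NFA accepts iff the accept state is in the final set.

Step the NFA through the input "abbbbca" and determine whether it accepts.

S₀ = ε-closure({0}) = {0,1,2}
'a' @ 1: {}  — state set empty
rest 'bbbbca' ignored (set empty)
end set {} — state 1 not in

Answer: REJECT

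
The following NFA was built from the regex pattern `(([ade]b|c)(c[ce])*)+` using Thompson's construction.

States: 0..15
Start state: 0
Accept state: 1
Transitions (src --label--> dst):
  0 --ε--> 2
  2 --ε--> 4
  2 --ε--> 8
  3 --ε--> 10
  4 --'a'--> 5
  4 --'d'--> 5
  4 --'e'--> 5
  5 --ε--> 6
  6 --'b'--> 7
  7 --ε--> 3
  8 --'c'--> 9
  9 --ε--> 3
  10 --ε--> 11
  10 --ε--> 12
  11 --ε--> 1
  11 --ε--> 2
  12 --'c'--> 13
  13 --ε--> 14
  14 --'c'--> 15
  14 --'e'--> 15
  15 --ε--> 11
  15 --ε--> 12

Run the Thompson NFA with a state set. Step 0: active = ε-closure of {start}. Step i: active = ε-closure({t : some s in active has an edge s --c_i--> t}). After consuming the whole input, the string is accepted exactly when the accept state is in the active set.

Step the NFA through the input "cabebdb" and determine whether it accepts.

S₀ = ε-closure({0}) = {0,2,4,8}
'c' @ 1: {1,2,3,4,8,9,10,11,12}  [accepting]
'a' @ 2: {5,6}
'b' @ 3: {1,2,3,4,7,8,10,11,12}  [accepting]
'e' @ 4: {5,6}
'b' @ 5: {1,2,3,4,7,8,10,11,12}  [accepting]
'd' @ 6: {5,6}
'b' @ 7: {1,2,3,4,7,8,10,11,12}  [accepting]
end set {1,2,3,4,7,8,10,11,12} — state 1 in

Answer: ACCEPT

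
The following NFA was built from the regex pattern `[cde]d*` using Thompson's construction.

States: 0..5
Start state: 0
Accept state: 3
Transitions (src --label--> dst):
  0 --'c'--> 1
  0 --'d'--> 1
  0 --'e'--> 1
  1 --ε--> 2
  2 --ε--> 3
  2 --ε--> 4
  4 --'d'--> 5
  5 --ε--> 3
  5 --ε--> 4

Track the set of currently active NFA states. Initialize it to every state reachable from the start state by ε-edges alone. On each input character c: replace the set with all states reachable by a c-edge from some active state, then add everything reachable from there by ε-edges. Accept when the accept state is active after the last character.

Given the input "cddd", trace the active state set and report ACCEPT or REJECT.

initial (ε-close {0}): {0}
'c' @ 1: {1,2,3,4}  [accepting]
'd' @ 2: {3,4,5}  [accepting]
'd' @ 3: {3,4,5}  [accepting]
'd' @ 4: {3,4,5}  [accepting]
after full input: {3,4,5}  (accept=3 in)

Answer: ACCEPT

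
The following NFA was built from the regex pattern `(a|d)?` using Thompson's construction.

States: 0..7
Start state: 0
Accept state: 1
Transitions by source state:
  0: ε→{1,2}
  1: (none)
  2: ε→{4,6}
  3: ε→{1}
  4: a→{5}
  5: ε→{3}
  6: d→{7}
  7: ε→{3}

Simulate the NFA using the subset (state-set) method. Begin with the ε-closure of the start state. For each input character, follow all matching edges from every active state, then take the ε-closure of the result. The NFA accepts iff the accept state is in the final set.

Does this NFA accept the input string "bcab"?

Answer: REJECT

Steps:
S₀ = ε-closure({0}) = {0,1,2,4,6}
'b' @ 1: {}  — dead — no transitions
rest 'cab' ignored (set empty)
final: {}; accept 1 not in set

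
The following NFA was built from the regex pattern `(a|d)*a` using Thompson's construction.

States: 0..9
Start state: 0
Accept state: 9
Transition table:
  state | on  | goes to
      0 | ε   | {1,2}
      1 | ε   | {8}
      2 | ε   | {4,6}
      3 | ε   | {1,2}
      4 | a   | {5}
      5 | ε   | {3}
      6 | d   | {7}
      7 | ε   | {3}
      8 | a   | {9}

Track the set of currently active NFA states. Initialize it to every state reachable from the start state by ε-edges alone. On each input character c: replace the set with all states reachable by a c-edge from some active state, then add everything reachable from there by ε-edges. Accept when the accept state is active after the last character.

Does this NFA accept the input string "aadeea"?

start: ε-closure({0}) = {0,1,2,4,6,8}
'a' @ 1: {1,2,3,4,5,6,8,9}  ✓accept
'a' @ 2: {1,2,3,4,5,6,8,9}  ✓accept
'd' @ 3: {1,2,3,4,6,7,8}
'e' @ 4: {}  — dead — no transitions
rest 'ea' ignored (set empty)
after full input: {}  (accept=9 not in)

Answer: REJECT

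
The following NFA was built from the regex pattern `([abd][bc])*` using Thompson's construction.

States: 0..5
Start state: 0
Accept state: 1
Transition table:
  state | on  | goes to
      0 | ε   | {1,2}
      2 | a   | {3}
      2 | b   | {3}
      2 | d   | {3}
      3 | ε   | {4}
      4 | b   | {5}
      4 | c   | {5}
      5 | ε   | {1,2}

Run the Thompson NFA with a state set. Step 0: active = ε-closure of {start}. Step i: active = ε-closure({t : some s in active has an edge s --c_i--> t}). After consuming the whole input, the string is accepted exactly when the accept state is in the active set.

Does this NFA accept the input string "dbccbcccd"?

start: ε-closure({0}) = {0,1,2}
'd' @ 1: {3,4}
'b' @ 2: {1,2,5}  ✓accept
'c' @ 3: {}  — state set empty
rest 'cbcccd' ignored (set empty)
end set {} — state 1 not in

Answer: REJECT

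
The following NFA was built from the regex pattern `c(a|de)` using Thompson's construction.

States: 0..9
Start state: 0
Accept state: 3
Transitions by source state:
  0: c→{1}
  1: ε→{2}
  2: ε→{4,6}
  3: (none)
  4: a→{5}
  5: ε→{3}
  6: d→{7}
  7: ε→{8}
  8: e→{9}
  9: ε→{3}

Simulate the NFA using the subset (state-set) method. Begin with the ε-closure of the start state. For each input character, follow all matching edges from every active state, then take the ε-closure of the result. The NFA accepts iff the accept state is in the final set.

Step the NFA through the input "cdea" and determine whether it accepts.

Answer: REJECT

Steps:
S₀ = ε-closure({0}) = {0}
'c' @ 1: {1,2,4,6}
'd' @ 2: {7,8}
'e' @ 3: {3,9}  (accept∈set)
'a' @ 4: {}  — dead — no transitions
after full input: {}  (accept=3 not in)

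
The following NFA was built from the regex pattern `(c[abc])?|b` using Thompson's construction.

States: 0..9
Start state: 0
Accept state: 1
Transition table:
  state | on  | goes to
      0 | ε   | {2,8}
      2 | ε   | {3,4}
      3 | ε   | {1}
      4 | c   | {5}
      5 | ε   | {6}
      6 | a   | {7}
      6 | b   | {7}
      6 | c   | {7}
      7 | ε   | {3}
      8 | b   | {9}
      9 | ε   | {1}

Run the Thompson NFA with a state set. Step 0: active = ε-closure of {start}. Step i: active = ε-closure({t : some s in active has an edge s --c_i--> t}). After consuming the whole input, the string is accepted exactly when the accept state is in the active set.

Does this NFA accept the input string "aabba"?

Answer: REJECT

Trace:
S₀ = ε-closure({0}) = {0,1,2,3,4,8}
'a' @ 1: {}  — state set empty
rest 'abba' ignored (set empty)
final: {}; accept 1 not in set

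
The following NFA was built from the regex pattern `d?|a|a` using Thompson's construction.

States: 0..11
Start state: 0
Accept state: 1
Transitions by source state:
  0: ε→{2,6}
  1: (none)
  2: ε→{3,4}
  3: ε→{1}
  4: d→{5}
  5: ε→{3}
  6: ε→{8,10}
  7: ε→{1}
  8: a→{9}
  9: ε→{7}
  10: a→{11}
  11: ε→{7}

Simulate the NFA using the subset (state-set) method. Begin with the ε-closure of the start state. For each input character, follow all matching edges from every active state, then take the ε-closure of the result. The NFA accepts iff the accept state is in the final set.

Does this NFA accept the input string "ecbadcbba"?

start: ε-closure({0}) = {0,1,2,3,4,6,8,10}
'e' @ 1: {}  — dead — no transitions
rest 'cbadcbba' ignored (set empty)
after full input: {}  (accept=1 not in)

Answer: REJECT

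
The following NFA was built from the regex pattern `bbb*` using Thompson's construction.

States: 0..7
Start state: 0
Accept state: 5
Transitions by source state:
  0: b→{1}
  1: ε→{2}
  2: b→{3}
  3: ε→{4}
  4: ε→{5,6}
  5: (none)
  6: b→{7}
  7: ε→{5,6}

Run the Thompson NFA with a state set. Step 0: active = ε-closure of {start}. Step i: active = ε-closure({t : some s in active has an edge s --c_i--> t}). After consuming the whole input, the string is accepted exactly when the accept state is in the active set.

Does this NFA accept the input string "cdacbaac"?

S₀ = ε-closure({0}) = {0}
'c' @ 1: {}  — state set empty
rest 'dacbaac' ignored (set empty)
end set {} — state 5 not in

Answer: REJECT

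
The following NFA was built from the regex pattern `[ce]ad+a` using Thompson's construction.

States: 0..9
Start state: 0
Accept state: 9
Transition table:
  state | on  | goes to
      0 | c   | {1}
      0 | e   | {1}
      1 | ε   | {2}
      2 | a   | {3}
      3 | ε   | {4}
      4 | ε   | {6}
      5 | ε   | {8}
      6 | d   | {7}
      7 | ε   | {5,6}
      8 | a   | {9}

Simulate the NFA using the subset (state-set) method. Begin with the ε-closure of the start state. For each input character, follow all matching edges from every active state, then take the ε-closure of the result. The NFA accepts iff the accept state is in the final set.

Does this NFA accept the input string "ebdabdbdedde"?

Answer: REJECT

Derivation:
S₀ = ε-closure({0}) = {0}
'e' @ 1: {1,2}
'b' @ 2: {}  — no active states
rest 'dabdbdedde' ignored (set empty)
final: {}; accept 9 not in set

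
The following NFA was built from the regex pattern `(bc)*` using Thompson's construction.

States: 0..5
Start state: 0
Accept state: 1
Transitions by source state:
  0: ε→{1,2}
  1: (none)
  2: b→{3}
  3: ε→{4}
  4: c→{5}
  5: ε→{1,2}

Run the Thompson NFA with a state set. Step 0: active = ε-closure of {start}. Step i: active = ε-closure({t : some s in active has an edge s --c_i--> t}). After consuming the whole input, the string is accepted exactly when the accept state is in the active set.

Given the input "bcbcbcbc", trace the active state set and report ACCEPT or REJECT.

Answer: ACCEPT

Trace:
initial (ε-close {0}): {0,1,2}
'b' @ 1: {3,4}
'c' @ 2: {1,2,5}  ✓accept
'b' @ 3: {3,4}
'c' @ 4: {1,2,5}  ✓accept
'b' @ 5: {3,4}
'c' @ 6: {1,2,5}  ✓accept
'b' @ 7: {3,4}
'c' @ 8: {1,2,5}  ✓accept
after full input: {1,2,5}  (accept=1 in)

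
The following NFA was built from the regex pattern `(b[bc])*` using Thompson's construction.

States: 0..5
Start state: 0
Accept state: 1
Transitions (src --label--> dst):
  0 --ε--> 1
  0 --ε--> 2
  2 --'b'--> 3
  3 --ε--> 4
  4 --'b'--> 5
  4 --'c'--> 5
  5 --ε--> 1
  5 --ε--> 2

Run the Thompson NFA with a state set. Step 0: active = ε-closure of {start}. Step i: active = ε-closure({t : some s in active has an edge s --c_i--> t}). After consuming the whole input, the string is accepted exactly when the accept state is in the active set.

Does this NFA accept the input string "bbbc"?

initial (ε-close {0}): {0,1,2}
'b' @ 1: {3,4}
'b' @ 2: {1,2,5}  [accepting]
'b' @ 3: {3,4}
'c' @ 4: {1,2,5}  [accepting]
after full input: {1,2,5}  (accept=1 in)

Answer: ACCEPT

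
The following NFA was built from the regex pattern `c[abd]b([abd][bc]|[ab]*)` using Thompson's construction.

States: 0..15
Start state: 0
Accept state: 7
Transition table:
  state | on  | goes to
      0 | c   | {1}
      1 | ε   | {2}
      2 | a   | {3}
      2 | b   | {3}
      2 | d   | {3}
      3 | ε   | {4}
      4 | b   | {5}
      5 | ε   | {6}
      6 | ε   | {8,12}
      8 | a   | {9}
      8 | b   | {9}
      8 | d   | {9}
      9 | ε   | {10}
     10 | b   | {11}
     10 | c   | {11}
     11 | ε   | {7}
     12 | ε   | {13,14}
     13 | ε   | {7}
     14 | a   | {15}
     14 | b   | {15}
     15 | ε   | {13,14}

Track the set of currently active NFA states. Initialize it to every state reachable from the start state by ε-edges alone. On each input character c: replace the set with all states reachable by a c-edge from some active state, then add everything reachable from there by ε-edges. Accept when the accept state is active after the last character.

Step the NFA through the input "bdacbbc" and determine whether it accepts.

Answer: REJECT

Derivation:
start: ε-closure({0}) = {0}
'b' @ 1: {}  — no active states
rest 'dacbbc' ignored (set empty)
after full input: {}  (accept=7 not in)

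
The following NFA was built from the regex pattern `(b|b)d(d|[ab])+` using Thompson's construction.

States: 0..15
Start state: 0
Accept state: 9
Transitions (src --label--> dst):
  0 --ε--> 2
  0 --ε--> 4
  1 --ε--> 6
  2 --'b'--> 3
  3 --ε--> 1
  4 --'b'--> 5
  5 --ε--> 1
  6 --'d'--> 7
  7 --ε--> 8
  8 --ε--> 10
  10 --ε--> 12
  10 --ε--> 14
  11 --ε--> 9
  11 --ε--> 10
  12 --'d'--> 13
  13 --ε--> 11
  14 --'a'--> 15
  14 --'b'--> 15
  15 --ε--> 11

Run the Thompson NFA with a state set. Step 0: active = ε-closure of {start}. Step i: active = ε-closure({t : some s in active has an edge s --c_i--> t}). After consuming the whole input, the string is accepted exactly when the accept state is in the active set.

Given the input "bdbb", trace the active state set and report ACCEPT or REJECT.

Answer: ACCEPT

Derivation:
S₀ = ε-closure({0}) = {0,2,4}
'b' @ 1: {1,3,5,6}
'd' @ 2: {7,8,10,12,14}
'b' @ 3: {9,10,11,12,14,15}  [accepting]
'b' @ 4: {9,10,11,12,14,15}  [accepting]
after full input: {9,10,11,12,14,15}  (accept=9 in)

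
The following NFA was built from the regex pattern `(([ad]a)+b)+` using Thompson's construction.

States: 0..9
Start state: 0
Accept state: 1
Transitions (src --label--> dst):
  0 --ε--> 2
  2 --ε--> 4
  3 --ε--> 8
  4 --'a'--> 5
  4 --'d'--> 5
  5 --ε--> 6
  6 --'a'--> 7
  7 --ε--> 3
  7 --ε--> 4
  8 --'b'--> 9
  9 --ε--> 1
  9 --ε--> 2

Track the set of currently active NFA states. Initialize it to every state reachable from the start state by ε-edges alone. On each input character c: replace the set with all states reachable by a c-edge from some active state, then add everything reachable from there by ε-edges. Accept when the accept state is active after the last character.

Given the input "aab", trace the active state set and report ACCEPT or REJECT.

Answer: ACCEPT

Derivation:
S₀ = ε-closure({0}) = {0,2,4}
'a' @ 1: {5,6}
'a' @ 2: {3,4,7,8}
'b' @ 3: {1,2,4,9}  (accept∈set)
final: {1,2,4,9}; accept 1 in set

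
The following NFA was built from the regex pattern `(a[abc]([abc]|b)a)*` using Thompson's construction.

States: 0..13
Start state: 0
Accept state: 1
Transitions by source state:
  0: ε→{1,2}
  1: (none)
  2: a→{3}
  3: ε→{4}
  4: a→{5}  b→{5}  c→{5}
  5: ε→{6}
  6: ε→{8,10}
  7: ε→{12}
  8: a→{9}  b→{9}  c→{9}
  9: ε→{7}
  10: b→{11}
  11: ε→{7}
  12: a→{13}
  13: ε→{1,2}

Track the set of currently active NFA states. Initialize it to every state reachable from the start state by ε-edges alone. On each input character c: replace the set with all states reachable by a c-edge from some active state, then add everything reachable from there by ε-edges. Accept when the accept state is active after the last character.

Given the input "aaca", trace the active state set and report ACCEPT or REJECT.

Answer: ACCEPT

Trace:
initial (ε-close {0}): {0,1,2}
'a' @ 1: {3,4}
'a' @ 2: {5,6,8,10}
'c' @ 3: {7,9,12}
'a' @ 4: {1,2,13}  (accept∈set)
end set {1,2,13} — state 1 in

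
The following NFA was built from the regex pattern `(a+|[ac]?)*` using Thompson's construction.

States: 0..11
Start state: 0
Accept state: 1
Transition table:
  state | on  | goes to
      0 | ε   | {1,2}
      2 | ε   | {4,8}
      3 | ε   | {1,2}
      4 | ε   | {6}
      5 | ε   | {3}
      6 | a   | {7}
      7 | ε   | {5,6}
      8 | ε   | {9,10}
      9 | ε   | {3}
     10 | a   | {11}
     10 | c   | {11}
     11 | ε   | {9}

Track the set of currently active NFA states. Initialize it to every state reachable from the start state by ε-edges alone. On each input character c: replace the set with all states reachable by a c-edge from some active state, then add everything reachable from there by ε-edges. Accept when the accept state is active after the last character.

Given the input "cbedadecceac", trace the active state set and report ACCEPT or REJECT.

Answer: REJECT

Steps:
initial (ε-close {0}): {0,1,2,3,4,6,8,9,10}
'c' @ 1: {1,2,3,4,6,8,9,10,11}  (accept∈set)
'b' @ 2: {}  — state set empty
rest 'edadecceac' ignored (set empty)
end set {} — state 1 not in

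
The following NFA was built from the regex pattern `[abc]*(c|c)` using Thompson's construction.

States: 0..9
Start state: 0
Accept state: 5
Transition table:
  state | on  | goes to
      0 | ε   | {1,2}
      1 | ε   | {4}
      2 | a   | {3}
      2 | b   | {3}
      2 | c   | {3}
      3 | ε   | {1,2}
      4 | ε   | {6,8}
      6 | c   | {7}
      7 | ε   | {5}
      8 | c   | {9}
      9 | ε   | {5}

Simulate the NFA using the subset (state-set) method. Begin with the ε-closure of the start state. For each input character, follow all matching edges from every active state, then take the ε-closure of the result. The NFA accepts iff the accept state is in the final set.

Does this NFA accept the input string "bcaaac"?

start: ε-closure({0}) = {0,1,2,4,6,8}
'b' @ 1: {1,2,3,4,6,8}
'c' @ 2: {1,2,3,4,5,6,7,8,9}  ✓accept
'a' @ 3: {1,2,3,4,6,8}
'a' @ 4: {1,2,3,4,6,8}
'a' @ 5: {1,2,3,4,6,8}
'c' @ 6: {1,2,3,4,5,6,7,8,9}  ✓accept
final: {1,2,3,4,5,6,7,8,9}; accept 5 in set

Answer: ACCEPT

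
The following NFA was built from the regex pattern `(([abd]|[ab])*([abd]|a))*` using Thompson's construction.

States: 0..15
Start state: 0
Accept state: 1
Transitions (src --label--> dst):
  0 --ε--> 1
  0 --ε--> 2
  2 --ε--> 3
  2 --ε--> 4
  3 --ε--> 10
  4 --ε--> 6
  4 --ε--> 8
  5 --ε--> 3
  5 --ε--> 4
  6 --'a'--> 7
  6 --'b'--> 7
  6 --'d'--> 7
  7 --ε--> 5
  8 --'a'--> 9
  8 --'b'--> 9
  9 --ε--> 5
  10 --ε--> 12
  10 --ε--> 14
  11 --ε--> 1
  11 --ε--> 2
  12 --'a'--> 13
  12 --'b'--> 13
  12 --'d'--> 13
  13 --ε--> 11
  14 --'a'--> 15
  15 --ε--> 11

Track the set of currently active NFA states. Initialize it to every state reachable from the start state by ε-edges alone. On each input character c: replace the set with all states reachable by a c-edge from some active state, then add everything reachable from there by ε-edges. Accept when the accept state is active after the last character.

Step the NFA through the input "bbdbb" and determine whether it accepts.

S₀ = ε-closure({0}) = {0,1,2,3,4,6,8,10,12,14}
'b' @ 1: {1,2,3,4,5,6,7,8,9,10,11,12,13,14}  (accept∈set)
'b' @ 2: {1,2,3,4,5,6,7,8,9,10,11,12,13,14}  (accept∈set)
'd' @ 3: {1,2,3,4,5,6,7,8,10,11,12,13,14}  (accept∈set)
'b' @ 4: {1,2,3,4,5,6,7,8,9,10,11,12,13,14}  (accept∈set)
'b' @ 5: {1,2,3,4,5,6,7,8,9,10,11,12,13,14}  (accept∈set)
final: {1,2,3,4,5,6,7,8,9,10,11,12,13,14}; accept 1 in set

Answer: ACCEPT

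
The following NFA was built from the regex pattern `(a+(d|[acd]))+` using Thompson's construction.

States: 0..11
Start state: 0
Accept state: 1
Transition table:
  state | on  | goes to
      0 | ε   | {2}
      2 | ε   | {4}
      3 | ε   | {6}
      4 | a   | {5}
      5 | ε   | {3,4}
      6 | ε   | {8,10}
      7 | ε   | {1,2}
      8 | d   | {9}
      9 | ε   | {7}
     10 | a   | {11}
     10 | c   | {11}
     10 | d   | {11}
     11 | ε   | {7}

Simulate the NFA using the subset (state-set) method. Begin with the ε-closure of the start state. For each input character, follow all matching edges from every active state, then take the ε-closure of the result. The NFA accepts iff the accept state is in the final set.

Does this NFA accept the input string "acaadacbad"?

start: ε-closure({0}) = {0,2,4}
'a' @ 1: {3,4,5,6,8,10}
'c' @ 2: {1,2,4,7,11}  ✓accept
'a' @ 3: {3,4,5,6,8,10}
'a' @ 4: {1,2,3,4,5,6,7,8,10,11}  ✓accept
'd' @ 5: {1,2,4,7,9,11}  ✓accept
'a' @ 6: {3,4,5,6,8,10}
'c' @ 7: {1,2,4,7,11}  ✓accept
'b' @ 8: {}  — state set empty
rest 'ad' ignored (set empty)
final: {}; accept 1 not in set

Answer: REJECT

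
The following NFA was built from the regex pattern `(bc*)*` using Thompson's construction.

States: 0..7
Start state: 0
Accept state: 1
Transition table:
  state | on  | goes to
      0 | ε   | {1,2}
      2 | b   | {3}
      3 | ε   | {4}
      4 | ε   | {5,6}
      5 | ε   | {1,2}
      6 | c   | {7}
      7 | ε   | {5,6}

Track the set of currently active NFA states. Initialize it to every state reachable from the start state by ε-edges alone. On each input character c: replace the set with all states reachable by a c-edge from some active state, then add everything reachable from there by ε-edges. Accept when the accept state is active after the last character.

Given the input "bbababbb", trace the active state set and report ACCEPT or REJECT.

Answer: REJECT

Steps:
initial (ε-close {0}): {0,1,2}
'b' @ 1: {1,2,3,4,5,6}  (accept∈set)
'b' @ 2: {1,2,3,4,5,6}  (accept∈set)
'a' @ 3: {}  — state set empty
rest 'babbb' ignored (set empty)
after full input: {}  (accept=1 not in)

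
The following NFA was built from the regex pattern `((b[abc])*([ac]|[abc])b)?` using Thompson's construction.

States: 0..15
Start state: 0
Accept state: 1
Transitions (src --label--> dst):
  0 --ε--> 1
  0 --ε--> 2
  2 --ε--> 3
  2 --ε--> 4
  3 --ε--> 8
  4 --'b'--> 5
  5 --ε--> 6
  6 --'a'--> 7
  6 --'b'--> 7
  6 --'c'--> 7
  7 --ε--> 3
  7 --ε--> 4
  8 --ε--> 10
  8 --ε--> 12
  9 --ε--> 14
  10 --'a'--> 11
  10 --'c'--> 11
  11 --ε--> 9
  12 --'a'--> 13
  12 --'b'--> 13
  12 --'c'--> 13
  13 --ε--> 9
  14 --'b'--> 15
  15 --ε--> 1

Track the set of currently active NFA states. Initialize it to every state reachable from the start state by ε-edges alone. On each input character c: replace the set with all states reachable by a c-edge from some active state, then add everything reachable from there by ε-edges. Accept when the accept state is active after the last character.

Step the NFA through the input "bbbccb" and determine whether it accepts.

initial (ε-close {0}): {0,1,2,3,4,8,10,12}
'b' @ 1: {5,6,9,13,14}
'b' @ 2: {1,3,4,7,8,10,12,15}  (accept∈set)
'b' @ 3: {5,6,9,13,14}
'c' @ 4: {3,4,7,8,10,12}
'c' @ 5: {9,11,13,14}
'b' @ 6: {1,15}  (accept∈set)
final: {1,15}; accept 1 in set

Answer: ACCEPT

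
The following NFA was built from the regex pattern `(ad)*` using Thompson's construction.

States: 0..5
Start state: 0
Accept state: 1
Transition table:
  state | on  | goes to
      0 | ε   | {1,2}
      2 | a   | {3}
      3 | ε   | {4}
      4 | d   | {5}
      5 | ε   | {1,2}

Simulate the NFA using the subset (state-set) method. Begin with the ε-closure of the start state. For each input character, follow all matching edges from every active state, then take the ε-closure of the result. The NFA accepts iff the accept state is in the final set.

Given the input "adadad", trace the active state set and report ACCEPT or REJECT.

start: ε-closure({0}) = {0,1,2}
'a' @ 1: {3,4}
'd' @ 2: {1,2,5}  ✓accept
'a' @ 3: {3,4}
'd' @ 4: {1,2,5}  ✓accept
'a' @ 5: {3,4}
'd' @ 6: {1,2,5}  ✓accept
after full input: {1,2,5}  (accept=1 in)

Answer: ACCEPT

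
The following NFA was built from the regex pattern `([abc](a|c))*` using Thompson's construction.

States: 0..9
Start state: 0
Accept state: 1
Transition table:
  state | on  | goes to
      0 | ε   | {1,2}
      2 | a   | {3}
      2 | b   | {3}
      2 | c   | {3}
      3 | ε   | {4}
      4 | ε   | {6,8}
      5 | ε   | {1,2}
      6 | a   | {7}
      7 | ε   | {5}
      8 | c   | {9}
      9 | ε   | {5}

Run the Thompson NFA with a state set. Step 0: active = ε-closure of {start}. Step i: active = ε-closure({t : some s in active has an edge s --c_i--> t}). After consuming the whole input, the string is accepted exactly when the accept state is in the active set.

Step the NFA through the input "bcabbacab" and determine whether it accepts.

Answer: REJECT

Trace:
start: ε-closure({0}) = {0,1,2}
'b' @ 1: {3,4,6,8}
'c' @ 2: {1,2,5,9}  (accept∈set)
'a' @ 3: {3,4,6,8}
'b' @ 4: {}  — state set empty
rest 'bacab' ignored (set empty)
end set {} — state 1 not in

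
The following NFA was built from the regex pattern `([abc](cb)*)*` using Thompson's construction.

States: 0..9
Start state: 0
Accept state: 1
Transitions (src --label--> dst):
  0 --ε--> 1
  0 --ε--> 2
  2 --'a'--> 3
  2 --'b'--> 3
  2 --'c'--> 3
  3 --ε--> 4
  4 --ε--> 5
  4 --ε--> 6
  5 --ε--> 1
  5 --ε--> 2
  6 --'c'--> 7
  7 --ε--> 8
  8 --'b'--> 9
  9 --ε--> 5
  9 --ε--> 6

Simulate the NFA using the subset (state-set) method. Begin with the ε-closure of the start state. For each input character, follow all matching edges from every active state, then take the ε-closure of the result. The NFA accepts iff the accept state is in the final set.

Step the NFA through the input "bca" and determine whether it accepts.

Answer: ACCEPT

Derivation:
S₀ = ε-closure({0}) = {0,1,2}
'b' @ 1: {1,2,3,4,5,6}  ✓accept
'c' @ 2: {1,2,3,4,5,6,7,8}  ✓accept
'a' @ 3: {1,2,3,4,5,6}  ✓accept
end set {1,2,3,4,5,6} — state 1 in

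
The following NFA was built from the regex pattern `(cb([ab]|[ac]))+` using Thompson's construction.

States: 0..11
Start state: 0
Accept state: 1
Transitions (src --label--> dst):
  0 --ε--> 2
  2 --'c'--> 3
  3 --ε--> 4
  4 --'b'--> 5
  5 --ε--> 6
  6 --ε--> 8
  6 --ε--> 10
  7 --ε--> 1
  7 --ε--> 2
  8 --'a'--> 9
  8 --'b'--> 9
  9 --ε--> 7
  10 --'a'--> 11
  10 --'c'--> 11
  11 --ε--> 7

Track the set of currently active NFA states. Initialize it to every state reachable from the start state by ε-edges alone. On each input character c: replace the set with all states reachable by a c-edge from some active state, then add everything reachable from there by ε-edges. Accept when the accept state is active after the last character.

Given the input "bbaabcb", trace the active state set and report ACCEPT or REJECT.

initial (ε-close {0}): {0,2}
'b' @ 1: {}  — dead — no transitions
rest 'baabcb' ignored (set empty)
end set {} — state 1 not in

Answer: REJECT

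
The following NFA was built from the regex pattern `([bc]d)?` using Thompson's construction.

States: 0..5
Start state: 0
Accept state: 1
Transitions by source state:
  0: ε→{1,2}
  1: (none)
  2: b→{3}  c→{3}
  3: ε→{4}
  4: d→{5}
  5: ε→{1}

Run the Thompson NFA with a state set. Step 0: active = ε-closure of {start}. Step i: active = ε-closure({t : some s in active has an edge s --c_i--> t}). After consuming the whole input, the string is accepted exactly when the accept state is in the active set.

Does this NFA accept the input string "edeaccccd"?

Answer: REJECT

Trace:
initial (ε-close {0}): {0,1,2}
'e' @ 1: {}  — no active states
rest 'deaccccd' ignored (set empty)
after full input: {}  (accept=1 not in)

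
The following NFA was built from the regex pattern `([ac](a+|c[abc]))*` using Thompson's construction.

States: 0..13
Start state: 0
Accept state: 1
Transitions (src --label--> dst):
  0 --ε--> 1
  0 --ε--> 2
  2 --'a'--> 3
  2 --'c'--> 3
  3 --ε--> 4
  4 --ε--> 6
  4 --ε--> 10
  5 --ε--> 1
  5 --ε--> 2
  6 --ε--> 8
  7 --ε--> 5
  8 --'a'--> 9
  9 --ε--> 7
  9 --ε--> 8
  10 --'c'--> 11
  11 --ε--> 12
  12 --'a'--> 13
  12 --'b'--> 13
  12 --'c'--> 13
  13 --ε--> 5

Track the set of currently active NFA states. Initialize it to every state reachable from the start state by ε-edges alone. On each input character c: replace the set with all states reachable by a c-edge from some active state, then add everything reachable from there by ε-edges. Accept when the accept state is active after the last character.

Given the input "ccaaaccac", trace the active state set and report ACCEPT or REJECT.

initial (ε-close {0}): {0,1,2}
'c' @ 1: {3,4,6,8,10}
'c' @ 2: {11,12}
'a' @ 3: {1,2,5,13}  [accepting]
'a' @ 4: {3,4,6,8,10}
'a' @ 5: {1,2,5,7,8,9}  [accepting]
'c' @ 6: {3,4,6,8,10}
'c' @ 7: {11,12}
'a' @ 8: {1,2,5,13}  [accepting]
'c' @ 9: {3,4,6,8,10}
end set {3,4,6,8,10} — state 1 not in

Answer: REJECT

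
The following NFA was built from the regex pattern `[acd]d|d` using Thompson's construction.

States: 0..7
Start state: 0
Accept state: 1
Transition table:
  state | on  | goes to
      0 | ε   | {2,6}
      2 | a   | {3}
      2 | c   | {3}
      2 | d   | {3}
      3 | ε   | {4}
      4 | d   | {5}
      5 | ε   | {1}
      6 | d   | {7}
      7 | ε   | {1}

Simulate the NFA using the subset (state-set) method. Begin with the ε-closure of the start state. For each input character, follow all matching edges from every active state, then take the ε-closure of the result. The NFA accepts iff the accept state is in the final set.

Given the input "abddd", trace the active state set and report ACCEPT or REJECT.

Answer: REJECT

Trace:
start: ε-closure({0}) = {0,2,6}
'a' @ 1: {3,4}
'b' @ 2: {}  — dead — no transitions
rest 'ddd' ignored (set empty)
final: {}; accept 1 not in set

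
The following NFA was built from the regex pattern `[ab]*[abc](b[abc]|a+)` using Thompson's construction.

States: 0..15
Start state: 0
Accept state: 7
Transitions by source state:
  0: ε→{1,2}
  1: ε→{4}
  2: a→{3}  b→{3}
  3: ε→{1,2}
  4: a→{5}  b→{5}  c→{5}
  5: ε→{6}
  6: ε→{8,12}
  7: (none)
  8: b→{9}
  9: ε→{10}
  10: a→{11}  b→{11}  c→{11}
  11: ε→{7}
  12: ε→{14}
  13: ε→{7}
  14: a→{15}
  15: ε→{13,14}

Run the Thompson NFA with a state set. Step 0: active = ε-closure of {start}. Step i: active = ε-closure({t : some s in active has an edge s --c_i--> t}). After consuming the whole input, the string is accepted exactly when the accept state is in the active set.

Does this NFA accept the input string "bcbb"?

initial (ε-close {0}): {0,1,2,4}
'b' @ 1: {1,2,3,4,5,6,8,12,14}
'c' @ 2: {5,6,8,12,14}
'b' @ 3: {9,10}
'b' @ 4: {7,11}  ✓accept
after full input: {7,11}  (accept=7 in)

Answer: ACCEPT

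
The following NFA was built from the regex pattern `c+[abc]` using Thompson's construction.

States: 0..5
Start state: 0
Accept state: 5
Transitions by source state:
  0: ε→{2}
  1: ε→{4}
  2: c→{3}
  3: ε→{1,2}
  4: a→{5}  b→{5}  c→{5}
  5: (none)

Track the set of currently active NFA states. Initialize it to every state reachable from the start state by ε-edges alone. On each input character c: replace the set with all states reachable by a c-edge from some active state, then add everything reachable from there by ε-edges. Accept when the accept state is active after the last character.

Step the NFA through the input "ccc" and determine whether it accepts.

Answer: ACCEPT

Steps:
start: ε-closure({0}) = {0,2}
'c' @ 1: {1,2,3,4}
'c' @ 2: {1,2,3,4,5}  ✓accept
'c' @ 3: {1,2,3,4,5}  ✓accept
end set {1,2,3,4,5} — state 5 in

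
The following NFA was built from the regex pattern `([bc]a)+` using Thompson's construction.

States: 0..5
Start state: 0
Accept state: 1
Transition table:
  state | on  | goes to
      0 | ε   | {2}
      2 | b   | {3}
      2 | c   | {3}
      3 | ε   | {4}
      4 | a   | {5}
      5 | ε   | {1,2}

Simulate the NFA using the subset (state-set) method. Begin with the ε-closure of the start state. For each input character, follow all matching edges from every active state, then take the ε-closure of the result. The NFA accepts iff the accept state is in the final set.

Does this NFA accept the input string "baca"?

Answer: ACCEPT

Derivation:
start: ε-closure({0}) = {0,2}
'b' @ 1: {3,4}
'a' @ 2: {1,2,5}  ✓accept
'c' @ 3: {3,4}
'a' @ 4: {1,2,5}  ✓accept
final: {1,2,5}; accept 1 in set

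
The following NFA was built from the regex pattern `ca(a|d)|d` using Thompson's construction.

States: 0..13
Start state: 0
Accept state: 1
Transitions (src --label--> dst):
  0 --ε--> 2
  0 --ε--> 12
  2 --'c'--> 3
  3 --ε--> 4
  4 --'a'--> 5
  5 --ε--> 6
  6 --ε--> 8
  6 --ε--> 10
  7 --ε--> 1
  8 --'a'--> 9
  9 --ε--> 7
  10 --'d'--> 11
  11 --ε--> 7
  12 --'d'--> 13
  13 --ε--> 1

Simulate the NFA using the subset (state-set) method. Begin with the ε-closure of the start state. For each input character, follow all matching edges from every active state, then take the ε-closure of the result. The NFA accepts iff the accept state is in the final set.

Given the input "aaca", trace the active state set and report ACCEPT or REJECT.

Answer: REJECT

Steps:
start: ε-closure({0}) = {0,2,12}
'a' @ 1: {}  — state set empty
rest 'aca' ignored (set empty)
after full input: {}  (accept=1 not in)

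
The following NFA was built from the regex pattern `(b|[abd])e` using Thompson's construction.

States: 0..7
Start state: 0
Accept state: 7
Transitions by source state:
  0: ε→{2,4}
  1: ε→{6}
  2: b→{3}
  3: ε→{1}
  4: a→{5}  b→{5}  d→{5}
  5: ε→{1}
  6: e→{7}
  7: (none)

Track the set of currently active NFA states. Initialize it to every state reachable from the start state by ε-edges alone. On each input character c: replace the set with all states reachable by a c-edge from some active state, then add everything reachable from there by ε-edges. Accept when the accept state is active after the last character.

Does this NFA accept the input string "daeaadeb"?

start: ε-closure({0}) = {0,2,4}
'd' @ 1: {1,5,6}
'a' @ 2: {}  — state set empty
rest 'eaadeb' ignored (set empty)
after full input: {}  (accept=7 not in)

Answer: REJECT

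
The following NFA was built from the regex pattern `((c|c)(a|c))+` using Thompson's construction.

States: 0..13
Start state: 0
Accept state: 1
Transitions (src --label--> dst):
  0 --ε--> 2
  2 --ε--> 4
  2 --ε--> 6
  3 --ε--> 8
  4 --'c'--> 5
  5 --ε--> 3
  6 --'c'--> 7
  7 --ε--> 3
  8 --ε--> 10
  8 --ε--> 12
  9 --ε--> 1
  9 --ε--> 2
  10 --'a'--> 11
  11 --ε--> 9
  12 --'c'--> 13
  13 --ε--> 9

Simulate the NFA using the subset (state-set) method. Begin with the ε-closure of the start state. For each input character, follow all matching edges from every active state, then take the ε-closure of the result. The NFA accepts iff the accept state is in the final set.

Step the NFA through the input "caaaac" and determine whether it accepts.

Answer: REJECT

Trace:
S₀ = ε-closure({0}) = {0,2,4,6}
'c' @ 1: {3,5,7,8,10,12}
'a' @ 2: {1,2,4,6,9,11}  ✓accept
'a' @ 3: {}  — dead — no transitions
rest 'aac' ignored (set empty)
after full input: {}  (accept=1 not in)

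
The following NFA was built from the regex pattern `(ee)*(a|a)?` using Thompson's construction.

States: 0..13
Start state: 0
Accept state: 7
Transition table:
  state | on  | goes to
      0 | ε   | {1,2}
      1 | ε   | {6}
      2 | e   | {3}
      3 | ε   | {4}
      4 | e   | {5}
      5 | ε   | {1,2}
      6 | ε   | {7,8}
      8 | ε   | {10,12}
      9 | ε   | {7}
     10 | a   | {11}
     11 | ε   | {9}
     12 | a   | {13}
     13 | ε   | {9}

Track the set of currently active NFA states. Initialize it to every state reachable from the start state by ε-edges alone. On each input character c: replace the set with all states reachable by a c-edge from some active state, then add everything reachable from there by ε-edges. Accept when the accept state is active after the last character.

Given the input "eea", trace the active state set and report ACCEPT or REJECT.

initial (ε-close {0}): {0,1,2,6,7,8,10,12}
'e' @ 1: {3,4}
'e' @ 2: {1,2,5,6,7,8,10,12}  [accepting]
'a' @ 3: {7,9,11,13}  [accepting]
end set {7,9,11,13} — state 7 in

Answer: ACCEPT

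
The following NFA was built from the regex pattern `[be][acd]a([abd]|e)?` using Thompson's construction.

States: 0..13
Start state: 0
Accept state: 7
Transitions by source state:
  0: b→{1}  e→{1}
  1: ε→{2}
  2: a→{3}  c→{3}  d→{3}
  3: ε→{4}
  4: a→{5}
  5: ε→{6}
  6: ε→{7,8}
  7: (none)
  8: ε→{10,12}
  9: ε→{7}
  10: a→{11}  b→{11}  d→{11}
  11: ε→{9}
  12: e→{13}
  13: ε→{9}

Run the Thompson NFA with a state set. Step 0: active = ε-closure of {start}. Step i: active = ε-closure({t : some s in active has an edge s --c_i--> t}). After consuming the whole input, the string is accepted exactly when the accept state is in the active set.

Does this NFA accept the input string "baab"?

Answer: ACCEPT

Steps:
initial (ε-close {0}): {0}
'b' @ 1: {1,2}
'a' @ 2: {3,4}
'a' @ 3: {5,6,7,8,10,12}  (accept∈set)
'b' @ 4: {7,9,11}  (accept∈set)
after full input: {7,9,11}  (accept=7 in)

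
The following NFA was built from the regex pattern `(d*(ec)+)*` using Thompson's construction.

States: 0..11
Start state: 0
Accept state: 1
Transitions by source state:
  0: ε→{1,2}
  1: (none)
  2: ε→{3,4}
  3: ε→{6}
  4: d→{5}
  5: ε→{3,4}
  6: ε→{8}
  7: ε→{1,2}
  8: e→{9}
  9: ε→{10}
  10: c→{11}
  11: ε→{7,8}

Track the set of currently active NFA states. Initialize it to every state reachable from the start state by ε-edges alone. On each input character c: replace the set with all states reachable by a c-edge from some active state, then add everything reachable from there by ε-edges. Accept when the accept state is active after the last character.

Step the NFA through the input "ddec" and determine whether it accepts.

Answer: ACCEPT

Trace:
initial (ε-close {0}): {0,1,2,3,4,6,8}
'd' @ 1: {3,4,5,6,8}
'd' @ 2: {3,4,5,6,8}
'e' @ 3: {9,10}
'c' @ 4: {1,2,3,4,6,7,8,11}  ✓accept
after full input: {1,2,3,4,6,7,8,11}  (accept=1 in)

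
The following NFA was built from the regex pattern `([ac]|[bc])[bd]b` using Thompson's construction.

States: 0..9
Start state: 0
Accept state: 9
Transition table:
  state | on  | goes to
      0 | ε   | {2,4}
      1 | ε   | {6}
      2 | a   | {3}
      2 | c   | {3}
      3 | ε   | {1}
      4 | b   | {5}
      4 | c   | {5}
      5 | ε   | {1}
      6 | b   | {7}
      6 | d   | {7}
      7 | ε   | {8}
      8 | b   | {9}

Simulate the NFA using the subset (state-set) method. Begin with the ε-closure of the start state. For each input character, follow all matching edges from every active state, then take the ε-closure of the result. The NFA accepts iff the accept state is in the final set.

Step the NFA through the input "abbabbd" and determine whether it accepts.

initial (ε-close {0}): {0,2,4}
'a' @ 1: {1,3,6}
'b' @ 2: {7,8}
'b' @ 3: {9}  (accept∈set)
'a' @ 4: {}  — state set empty
rest 'bbd' ignored (set empty)
final: {}; accept 9 not in set

Answer: REJECT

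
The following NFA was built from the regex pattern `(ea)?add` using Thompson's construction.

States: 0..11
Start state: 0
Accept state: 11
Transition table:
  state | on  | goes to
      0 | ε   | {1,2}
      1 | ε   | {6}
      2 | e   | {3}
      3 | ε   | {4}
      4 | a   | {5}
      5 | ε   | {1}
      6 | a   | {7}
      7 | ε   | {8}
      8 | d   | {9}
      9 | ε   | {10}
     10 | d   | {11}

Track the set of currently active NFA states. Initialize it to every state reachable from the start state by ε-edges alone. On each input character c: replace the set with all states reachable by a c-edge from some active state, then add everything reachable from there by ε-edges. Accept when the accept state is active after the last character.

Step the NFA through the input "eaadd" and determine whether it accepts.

Answer: ACCEPT

Derivation:
initial (ε-close {0}): {0,1,2,6}
'e' @ 1: {3,4}
'a' @ 2: {1,5,6}
'a' @ 3: {7,8}
'd' @ 4: {9,10}
'd' @ 5: {11}  (accept∈set)
final: {11}; accept 11 in set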